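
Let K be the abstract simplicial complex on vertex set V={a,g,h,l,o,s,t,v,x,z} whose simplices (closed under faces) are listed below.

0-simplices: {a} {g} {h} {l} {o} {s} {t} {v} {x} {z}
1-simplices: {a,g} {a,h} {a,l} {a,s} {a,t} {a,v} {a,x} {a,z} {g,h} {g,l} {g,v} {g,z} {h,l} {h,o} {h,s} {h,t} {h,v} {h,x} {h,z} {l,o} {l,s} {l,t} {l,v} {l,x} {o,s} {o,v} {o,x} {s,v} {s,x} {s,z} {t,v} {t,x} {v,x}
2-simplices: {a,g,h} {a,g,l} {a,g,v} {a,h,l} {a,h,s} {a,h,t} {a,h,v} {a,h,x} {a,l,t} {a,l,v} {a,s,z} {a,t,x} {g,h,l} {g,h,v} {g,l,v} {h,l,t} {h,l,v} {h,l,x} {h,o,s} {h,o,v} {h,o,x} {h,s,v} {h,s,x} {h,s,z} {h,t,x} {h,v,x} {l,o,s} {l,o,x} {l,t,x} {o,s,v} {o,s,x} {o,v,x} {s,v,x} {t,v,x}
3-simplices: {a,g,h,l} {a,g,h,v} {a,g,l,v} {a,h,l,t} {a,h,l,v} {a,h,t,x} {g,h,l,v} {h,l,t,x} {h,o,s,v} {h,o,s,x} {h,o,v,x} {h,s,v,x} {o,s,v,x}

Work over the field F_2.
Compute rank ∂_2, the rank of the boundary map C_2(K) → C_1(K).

rank∂_2=23

n_0=10 n_1=33 n_2=34 n_3=13  [Z2]
∂1: piv[ag,ah,al,as,at,av,ax,az,ho] rk=9  ker:gh,gl,gv,gz,hl,hs,ht,hv,hx,hz,lo,ls,lt,lv,lx,os,ov,ox,sv,sx,sz,tv,tx,vx
∂2: piv[agh,agl,agv,ahl,ahs,aht,ahv,ahx,alt,alv,asz,atx,hlx,hos,hov,hox,hsv,hsx,hsz,hvx,los,lox,tvx] rk=23  ker:ghl,ghv,glv,hlt,hlv,htx,ltx,osv,osx,ovx,svx
∂3: piv[aghl,aghv,aglv,ahlt,ahlv,ahtx,hltx,hosv,hosx,hovx,hsvx] rk=11  ker:ghlv,osvx
rk∂_2=23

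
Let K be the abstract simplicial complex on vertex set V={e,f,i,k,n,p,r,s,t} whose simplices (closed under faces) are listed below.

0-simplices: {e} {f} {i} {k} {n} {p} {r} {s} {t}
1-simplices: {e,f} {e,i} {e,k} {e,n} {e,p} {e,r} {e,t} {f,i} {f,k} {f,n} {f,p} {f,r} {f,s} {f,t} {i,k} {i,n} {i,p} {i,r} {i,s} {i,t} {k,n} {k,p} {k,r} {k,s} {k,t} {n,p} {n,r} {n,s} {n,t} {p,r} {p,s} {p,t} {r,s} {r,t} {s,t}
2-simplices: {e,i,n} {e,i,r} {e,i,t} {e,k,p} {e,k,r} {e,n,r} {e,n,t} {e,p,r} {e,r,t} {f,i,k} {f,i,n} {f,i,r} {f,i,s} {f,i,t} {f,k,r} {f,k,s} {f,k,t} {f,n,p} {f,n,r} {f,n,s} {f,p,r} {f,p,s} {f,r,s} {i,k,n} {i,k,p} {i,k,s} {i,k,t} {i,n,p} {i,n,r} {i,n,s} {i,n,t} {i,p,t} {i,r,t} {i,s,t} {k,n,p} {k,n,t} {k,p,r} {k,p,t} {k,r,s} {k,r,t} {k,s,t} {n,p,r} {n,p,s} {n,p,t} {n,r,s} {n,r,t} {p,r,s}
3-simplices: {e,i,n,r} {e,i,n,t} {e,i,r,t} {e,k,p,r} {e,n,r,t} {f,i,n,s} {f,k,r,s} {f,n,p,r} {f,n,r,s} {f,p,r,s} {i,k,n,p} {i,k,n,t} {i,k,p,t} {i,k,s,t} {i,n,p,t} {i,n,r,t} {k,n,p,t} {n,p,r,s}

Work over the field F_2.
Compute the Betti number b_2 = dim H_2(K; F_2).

n_0=9 n_1=35 n_2=47 n_3=18  [Z2]
∂1: piv[ef,ei,ek,en,ep,er,et,fs] rk=8  ker:fi,fk,fn,fp,fr,ft,ik,in,ip,ir,is,it,kn,kp,kr,ks,kt,np,nr,ns,nt,pr,ps,pt,rs,rt,st
∂2: piv[ein,eir,eit,ekp,ekr,enr,ent,epr,ert,fik,fin,fir,fis,fit,fkr,fks,fkt,fnp,fns,fpr,fps,frs,ikn,ikp,ipt,ist] rk=26  ker:fnr,iks,ikt,inp,inr,ins,int,irt,knp,knt,kpr,kpt,krs,krt,kst,npr,nps,npt,nrs,nrt,prs
∂3: piv[einr,eint,eirt,ekpr,enrt,fins,fkrs,fnpr,fnrs,fprs,iknp,iknt,ikpt,ikst,inpt,nprs] rk=16  ker:inrt,knpt
b_2=(47−26)−16=5

b_2=5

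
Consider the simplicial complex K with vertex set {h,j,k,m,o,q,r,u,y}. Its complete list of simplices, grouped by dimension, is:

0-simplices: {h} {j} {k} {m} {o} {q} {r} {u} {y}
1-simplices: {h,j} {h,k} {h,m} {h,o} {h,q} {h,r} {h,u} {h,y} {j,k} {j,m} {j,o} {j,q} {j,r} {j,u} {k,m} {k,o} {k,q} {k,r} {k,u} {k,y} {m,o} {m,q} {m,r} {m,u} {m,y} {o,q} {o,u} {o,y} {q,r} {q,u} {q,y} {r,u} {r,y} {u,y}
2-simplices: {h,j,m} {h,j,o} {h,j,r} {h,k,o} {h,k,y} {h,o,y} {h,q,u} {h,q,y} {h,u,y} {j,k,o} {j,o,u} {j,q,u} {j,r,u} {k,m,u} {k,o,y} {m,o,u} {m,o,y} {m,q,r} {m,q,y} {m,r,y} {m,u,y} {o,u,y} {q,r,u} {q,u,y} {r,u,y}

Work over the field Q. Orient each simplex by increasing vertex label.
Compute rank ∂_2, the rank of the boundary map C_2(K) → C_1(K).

n_0=9 n_1=34 n_2=25  [Q]
∂1: piv[hj,hk,hm,ho,hq,hr,hu,hy] rk=8  ker:jk,jm,jo,jq,jr,ju,km,ko,kq,kr,ku,ky,mo,mq,mr,mu,my,oq,ou,oy,qr,qu,qy,ru,ry,uy
∂2: piv[hjm,hjo,hjr,hko,hky,hoy,hqu,hqy,huy,jko,jou,jqu,jru,kmu,mou,moy,mqr,mqy,mry,muy,qru] rk=21  ker:koy,ouy,quy,ruy
rk∂_2=21

rank∂_2=21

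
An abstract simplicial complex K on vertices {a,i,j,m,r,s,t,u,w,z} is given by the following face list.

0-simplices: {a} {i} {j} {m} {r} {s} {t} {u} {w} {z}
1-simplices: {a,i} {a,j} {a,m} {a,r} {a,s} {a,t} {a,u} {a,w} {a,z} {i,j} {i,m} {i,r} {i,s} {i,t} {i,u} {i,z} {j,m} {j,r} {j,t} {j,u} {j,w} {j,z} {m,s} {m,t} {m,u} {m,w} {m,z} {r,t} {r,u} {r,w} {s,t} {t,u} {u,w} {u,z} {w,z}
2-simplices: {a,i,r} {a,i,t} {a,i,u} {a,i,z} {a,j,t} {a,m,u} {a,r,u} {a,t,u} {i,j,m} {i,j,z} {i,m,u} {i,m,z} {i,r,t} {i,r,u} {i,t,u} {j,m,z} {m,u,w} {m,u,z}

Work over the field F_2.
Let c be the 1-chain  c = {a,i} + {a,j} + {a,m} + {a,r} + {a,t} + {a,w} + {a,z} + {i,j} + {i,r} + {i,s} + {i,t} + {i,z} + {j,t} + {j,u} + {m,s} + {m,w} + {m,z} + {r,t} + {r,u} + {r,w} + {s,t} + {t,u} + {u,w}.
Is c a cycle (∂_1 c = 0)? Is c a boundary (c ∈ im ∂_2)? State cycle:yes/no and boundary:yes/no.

n_0=10 n_1=35 n_2=18  [Z2]
∂1: piv[ai,aj,am,ar,as,at,au,aw,az] rk=9  ker:ij,im,ir,is,it,iu,iz,jm,jr,jt,ju,jw,jz,ms,mt,mu,mw,mz,rt,ru,rw,st,tu,uw,uz,wz
∂2: piv[air,ait,aiu,aiz,ajt,amu,aru,atu,ijm,ijz,imu,imz,irt,muw,muz] rk=15  ker:iru,itu,jmz
∂1c = {a} + {r} + {s} + {z}

cycle:no boundary:no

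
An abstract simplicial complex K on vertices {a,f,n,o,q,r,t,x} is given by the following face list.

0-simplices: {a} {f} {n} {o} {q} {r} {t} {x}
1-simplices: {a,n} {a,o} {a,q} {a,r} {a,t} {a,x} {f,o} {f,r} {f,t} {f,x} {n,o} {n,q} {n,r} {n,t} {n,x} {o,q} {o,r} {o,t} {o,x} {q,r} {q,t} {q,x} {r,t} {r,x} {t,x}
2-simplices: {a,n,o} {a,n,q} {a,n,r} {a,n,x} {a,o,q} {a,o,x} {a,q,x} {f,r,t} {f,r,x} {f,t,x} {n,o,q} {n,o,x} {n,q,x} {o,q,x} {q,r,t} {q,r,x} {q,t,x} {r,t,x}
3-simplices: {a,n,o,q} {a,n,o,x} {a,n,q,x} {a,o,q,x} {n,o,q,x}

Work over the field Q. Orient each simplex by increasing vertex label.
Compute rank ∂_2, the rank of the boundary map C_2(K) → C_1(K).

rank∂_2=12

n_0=8 n_1=25 n_2=18 n_3=5  [Q]
∂1: piv[an,ao,aq,ar,at,ax,fo] rk=7  ker:fr,ft,fx,no,nq,nr,nt,nx,oq,or,ot,ox,qr,qt,qx,rt,rx,tx
∂2: piv[ano,anq,anr,anx,aoq,aox,aqx,frt,frx,ftx,qrt,qrx] rk=12  ker:noq,nox,nqx,oqx,qtx,rtx
∂3: piv[anoq,anox,anqx,aoqx] rk=4  ker:noqx
rk∂_2=12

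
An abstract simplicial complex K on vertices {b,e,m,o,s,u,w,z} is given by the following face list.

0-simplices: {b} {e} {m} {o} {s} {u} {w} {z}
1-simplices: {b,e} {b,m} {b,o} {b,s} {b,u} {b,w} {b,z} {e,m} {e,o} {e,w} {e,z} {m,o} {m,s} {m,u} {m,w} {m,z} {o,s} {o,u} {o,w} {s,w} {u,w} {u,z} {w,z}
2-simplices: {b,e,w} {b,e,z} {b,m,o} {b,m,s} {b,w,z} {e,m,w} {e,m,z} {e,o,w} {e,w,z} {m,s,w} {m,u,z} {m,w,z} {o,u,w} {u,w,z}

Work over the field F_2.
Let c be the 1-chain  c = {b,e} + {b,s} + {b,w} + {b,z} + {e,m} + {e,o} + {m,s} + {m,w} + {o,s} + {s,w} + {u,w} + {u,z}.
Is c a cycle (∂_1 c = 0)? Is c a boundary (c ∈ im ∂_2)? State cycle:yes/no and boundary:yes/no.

n_0=8 n_1=23 n_2=14  [Z2]
∂1: piv[be,bm,bo,bs,bu,bw,bz] rk=7  ker:em,eo,ew,ez,mo,ms,mu,mw,mz,os,ou,ow,sw,uw,uz,wz
∂2: piv[bew,bez,bmo,bms,bwz,emw,emz,eow,msw,muz,ouw,uwz] rk=12  ker:ewz,mwz
∂1c = {e} + {m}

cycle:no boundary:no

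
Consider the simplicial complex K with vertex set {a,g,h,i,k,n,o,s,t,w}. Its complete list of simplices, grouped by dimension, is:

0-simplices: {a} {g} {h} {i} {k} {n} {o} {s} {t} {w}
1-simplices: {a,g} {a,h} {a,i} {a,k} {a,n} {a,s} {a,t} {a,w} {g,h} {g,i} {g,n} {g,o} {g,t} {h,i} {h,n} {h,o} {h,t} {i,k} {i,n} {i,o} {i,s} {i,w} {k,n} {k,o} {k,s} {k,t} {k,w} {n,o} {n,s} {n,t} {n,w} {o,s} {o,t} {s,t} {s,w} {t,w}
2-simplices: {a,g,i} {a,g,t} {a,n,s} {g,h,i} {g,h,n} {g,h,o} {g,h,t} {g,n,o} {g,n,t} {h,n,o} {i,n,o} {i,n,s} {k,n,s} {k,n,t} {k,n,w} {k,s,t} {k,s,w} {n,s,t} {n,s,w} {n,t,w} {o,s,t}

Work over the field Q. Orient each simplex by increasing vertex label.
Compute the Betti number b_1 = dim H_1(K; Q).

n_0=10 n_1=36 n_2=21  [Q]
∂1: piv[ag,ah,ai,ak,an,as,at,aw,go] rk=9  ker:gh,gi,gn,gt,hi,hn,ho,ht,ik,in,io,is,iw,kn,ko,ks,kt,kw,no,ns,nt,nw,os,ot,st,sw,tw
∂2: piv[agi,agt,ans,ghi,ghn,gho,ght,gno,gnt,ino,ins,kns,knt,knw,kst,ksw,ntw,ost] rk=18  ker:hno,nst,nsw
b_1=(36−9)−18=9

b_1=9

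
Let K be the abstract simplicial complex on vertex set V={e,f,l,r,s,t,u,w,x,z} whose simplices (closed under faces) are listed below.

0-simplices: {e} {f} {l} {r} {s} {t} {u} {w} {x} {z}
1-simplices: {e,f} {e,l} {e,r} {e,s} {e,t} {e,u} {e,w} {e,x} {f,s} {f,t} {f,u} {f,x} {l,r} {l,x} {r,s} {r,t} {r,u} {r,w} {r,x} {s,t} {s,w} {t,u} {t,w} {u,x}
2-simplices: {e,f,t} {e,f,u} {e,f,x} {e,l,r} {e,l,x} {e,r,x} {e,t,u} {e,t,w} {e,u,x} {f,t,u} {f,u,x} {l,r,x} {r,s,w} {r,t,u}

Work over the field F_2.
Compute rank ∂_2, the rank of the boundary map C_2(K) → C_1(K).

rank∂_2=11

n_0=10 n_1=24 n_2=14  [Z2]
∂1: piv[ef,el,er,es,et,eu,ew,ex] rk=8  ker:fs,ft,fu,fx,lr,lx,rs,rt,ru,rw,rx,st,sw,tu,tw,ux
∂2: piv[eft,efu,efx,elr,elx,erx,etu,etw,eux,rsw,rtu] rk=11  ker:ftu,fux,lrx
rk∂_2=11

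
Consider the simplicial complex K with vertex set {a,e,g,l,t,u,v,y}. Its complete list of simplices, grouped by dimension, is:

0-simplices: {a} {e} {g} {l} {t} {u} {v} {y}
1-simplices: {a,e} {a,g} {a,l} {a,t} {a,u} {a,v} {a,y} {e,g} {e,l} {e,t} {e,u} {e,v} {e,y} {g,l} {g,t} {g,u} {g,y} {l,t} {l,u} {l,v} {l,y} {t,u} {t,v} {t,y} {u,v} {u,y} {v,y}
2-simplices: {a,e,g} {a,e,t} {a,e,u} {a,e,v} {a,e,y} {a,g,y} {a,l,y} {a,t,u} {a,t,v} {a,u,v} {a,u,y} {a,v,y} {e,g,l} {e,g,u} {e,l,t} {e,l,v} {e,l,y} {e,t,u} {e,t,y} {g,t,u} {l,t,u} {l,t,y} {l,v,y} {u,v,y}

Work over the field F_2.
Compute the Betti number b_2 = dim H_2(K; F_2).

b_2=4

n_0=8 n_1=27 n_2=24  [Z2]
∂1: piv[ae,ag,al,at,au,av,ay] rk=7  ker:eg,el,et,eu,ev,ey,gl,gt,gu,gy,lt,lu,lv,ly,tu,tv,ty,uv,uy,vy
∂2: piv[aeg,aet,aeu,aev,aey,agy,aly,atu,atv,auv,auy,avy,egl,egu,elt,elv,ely,ety,gtu,ltu] rk=20  ker:etu,lty,lvy,uvy
b_2=(24−20)−0=4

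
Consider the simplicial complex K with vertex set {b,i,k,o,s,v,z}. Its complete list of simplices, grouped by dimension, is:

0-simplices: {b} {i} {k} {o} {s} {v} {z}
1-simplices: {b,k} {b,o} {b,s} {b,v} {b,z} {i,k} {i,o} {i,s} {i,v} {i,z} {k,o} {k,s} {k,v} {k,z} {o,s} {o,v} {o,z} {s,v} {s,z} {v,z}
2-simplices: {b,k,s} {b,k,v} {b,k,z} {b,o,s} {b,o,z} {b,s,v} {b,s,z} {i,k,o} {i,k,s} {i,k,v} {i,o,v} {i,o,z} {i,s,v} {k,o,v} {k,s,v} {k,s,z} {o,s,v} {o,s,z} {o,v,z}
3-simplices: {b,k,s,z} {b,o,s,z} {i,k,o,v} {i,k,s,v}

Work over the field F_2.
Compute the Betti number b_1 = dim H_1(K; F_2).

b_1=0

n_0=7 n_1=20 n_2=19 n_3=4  [Z2]
∂1: piv[bk,bo,bs,bv,bz,ik] rk=6  ker:io,is,iv,iz,ko,ks,kv,kz,os,ov,oz,sv,sz,vz
∂2: piv[bks,bkv,bkz,bos,boz,bsv,bsz,iko,iks,ikv,iov,ioz,osv,ovz] rk=14  ker:isv,kov,ksv,ksz,osz
∂3: piv[bksz,bosz,ikov,iksv] rk=4
b_1=(20−6)−14=0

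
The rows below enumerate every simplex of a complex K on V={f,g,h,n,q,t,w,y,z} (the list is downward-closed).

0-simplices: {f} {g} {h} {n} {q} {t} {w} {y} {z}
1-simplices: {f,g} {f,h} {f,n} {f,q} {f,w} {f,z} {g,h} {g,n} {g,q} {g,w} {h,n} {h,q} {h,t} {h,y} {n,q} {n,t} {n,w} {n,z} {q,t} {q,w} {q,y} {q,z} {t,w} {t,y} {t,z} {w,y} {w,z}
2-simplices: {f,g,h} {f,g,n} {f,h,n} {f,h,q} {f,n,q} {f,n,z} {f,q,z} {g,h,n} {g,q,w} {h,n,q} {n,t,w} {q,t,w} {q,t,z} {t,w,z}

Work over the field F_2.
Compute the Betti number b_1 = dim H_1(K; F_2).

b_1=7

n_0=9 n_1=27 n_2=14  [Z2]
∂1: piv[fg,fh,fn,fq,fw,fz,ht,hy] rk=8  ker:gh,gn,gq,gw,hn,hq,nq,nt,nw,nz,qt,qw,qy,qz,tw,ty,tz,wy,wz
∂2: piv[fgh,fgn,fhn,fhq,fnq,fnz,fqz,gqw,ntw,qtw,qtz,twz] rk=12  ker:ghn,hnq
b_1=(27−8)−12=7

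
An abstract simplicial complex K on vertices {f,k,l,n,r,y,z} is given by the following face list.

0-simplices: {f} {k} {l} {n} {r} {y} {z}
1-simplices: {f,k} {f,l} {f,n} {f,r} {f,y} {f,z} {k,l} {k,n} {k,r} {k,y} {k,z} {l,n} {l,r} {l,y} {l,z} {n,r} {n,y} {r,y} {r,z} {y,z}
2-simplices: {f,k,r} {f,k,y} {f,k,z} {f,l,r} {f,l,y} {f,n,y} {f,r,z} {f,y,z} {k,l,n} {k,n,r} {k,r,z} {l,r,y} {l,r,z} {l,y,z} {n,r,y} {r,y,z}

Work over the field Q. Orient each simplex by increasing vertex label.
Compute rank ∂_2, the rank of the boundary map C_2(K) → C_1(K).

rank∂_2=13

n_0=7 n_1=20 n_2=16  [Q]
∂1: piv[fk,fl,fn,fr,fy,fz] rk=6  ker:kl,kn,kr,ky,kz,ln,lr,ly,lz,nr,ny,ry,rz,yz
∂2: piv[fkr,fky,fkz,flr,fly,fny,frz,fyz,kln,knr,lry,lrz,nry] rk=13  ker:krz,lyz,ryz
rk∂_2=13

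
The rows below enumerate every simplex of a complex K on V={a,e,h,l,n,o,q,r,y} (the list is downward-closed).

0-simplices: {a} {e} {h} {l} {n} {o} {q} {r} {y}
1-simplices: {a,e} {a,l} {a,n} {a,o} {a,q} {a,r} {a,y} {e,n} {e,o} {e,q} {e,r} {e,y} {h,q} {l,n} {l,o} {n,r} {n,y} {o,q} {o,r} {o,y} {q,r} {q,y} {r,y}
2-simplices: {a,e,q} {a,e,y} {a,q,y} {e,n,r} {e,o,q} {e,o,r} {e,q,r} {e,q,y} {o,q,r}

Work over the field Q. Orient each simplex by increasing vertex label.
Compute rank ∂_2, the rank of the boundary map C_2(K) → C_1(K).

rank∂_2=7

n_0=9 n_1=23 n_2=9  [Q]
∂1: piv[ae,al,an,ao,aq,ar,ay,hq] rk=8  ker:en,eo,eq,er,ey,ln,lo,nr,ny,oq,or,oy,qr,qy,ry
∂2: piv[aeq,aey,aqy,enr,eoq,eor,eqr] rk=7  ker:eqy,oqr
rk∂_2=7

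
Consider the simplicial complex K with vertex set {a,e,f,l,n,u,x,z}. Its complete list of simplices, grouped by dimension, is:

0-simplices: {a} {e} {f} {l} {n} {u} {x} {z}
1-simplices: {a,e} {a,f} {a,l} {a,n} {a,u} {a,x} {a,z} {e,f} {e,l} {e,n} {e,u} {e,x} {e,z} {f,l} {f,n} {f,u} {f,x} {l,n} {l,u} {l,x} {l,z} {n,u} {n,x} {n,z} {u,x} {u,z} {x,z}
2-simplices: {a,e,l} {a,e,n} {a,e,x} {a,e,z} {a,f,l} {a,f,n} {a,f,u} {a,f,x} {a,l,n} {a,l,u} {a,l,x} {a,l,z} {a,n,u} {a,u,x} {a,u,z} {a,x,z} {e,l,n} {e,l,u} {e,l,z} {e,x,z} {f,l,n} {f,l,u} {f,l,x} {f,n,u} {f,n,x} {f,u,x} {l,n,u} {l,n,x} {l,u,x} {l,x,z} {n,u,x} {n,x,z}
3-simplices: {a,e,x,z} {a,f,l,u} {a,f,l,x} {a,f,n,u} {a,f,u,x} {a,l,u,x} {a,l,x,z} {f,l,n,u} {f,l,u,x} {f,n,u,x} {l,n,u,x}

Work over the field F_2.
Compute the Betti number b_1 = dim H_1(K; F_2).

n_0=8 n_1=27 n_2=32 n_3=11  [Z2]
∂1: piv[ae,af,al,an,au,ax,az] rk=7  ker:ef,el,en,eu,ex,ez,fl,fn,fu,fx,ln,lu,lx,lz,nu,nx,nz,ux,uz,xz
∂2: piv[ael,aen,aex,aez,afl,afn,afu,afx,aln,alu,alx,alz,anu,aux,auz,axz,elu,fnx,nxz] rk=19  ker:eln,elz,exz,fln,flu,flx,fnu,fux,lnu,lnx,lux,lxz,nux
∂3: piv[aexz,aflu,aflx,afnu,afux,alux,alxz,flnu,fnux,lnux] rk=10  ker:flux
b_1=(27−7)−19=1

b_1=1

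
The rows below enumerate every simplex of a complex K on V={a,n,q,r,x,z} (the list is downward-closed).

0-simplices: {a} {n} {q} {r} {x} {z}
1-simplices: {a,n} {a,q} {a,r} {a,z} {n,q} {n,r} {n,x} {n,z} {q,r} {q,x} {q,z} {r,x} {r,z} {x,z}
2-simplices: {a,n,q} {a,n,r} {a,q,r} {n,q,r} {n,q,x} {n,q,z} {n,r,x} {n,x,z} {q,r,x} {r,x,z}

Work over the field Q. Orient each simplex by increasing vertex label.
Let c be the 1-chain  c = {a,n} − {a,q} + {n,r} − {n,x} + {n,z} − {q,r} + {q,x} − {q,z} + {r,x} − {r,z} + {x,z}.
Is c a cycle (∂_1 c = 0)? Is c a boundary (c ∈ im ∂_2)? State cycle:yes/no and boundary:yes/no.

cycle:yes boundary:yes

n_0=6 n_1=14 n_2=10  [Q]
∂1: piv[an,aq,ar,az,nx] rk=5  ker:nq,nr,nz,qr,qx,qz,rx,rz,xz
∂2: piv[anq,anr,aqr,nqx,nqz,nrx,nxz,rxz] rk=8  ker:nqr,qrx
∂1c = 0
c vs im∂2: reduces to 0 ⇒ boundary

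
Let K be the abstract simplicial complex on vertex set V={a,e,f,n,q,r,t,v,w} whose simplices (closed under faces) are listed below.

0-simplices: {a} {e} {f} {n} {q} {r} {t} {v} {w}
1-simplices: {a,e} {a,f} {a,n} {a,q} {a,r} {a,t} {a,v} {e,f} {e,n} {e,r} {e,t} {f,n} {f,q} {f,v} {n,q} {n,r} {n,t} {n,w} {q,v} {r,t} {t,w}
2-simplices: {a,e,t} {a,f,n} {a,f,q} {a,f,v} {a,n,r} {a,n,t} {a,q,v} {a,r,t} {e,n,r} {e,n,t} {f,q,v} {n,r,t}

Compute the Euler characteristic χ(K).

n_0=9 n_1=21 n_2=12
χ=+9−21+12=0

χ(K)=0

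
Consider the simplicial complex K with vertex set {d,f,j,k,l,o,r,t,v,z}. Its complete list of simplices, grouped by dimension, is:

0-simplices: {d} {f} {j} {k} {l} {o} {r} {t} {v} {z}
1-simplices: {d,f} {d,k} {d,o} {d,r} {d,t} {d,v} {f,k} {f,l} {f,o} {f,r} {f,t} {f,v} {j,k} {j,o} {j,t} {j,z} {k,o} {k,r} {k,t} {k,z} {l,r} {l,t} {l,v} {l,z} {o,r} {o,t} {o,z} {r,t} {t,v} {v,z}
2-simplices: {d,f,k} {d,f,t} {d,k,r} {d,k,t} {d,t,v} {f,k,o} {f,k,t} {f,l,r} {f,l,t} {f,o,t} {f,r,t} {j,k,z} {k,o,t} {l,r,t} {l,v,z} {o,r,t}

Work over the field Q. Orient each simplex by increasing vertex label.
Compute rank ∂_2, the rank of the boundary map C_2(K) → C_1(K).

rank∂_2=13

n_0=10 n_1=30 n_2=16  [Q]
∂1: piv[df,dk,do,dr,dt,dv,fl,jk,jz] rk=9  ker:fk,fo,fr,ft,fv,jo,jt,ko,kr,kt,kz,lr,lt,lv,lz,or,ot,oz,rt,tv,vz
∂2: piv[dfk,dft,dkr,dkt,dtv,fko,flr,flt,fot,frt,jkz,lvz,ort] rk=13  ker:fkt,kot,lrt
rk∂_2=13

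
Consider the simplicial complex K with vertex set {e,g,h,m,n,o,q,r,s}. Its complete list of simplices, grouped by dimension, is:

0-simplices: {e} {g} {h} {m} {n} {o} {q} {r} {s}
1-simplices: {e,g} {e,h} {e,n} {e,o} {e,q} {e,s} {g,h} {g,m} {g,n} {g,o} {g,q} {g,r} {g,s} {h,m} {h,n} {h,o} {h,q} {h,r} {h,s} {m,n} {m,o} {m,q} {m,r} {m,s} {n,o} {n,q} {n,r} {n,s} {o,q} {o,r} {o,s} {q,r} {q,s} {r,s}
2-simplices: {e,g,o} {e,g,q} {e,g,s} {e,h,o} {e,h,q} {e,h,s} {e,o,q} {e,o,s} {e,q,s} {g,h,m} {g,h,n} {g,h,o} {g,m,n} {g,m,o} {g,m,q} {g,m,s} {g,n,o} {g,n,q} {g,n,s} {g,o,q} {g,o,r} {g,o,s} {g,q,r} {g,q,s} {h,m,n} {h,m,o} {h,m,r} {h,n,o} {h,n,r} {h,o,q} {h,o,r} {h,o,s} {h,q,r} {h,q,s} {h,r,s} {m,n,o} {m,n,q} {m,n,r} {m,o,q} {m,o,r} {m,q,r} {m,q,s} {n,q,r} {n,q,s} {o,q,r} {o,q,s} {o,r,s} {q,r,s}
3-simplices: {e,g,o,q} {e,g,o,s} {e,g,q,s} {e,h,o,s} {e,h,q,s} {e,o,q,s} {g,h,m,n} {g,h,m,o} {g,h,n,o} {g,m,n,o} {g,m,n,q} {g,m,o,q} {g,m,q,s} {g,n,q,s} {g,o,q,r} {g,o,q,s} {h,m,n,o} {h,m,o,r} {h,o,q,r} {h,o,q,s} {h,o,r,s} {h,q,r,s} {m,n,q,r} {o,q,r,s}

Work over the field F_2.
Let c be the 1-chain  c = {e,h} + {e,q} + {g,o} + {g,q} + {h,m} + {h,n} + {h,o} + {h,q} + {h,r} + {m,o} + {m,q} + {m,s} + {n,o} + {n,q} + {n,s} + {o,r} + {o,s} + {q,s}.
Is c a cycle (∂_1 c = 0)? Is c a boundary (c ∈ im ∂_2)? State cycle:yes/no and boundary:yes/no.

cycle:yes boundary:yes

n_0=9 n_1=34 n_2=48 n_3=24  [Z2]
∂1: piv[eg,eh,en,eo,eq,es,gm,gr] rk=8  ker:gh,gn,go,gq,gs,hm,hn,ho,hq,hr,hs,mn,mo,mq,mr,ms,no,nq,nr,ns,oq,or,os,qr,qs,rs
∂2: piv[ego,egq,egs,eho,ehq,ehs,eoq,eos,eqs,ghm,ghn,gho,gmn,gmo,gmq,gms,gno,gnq,gns,gor,gqr,hmr,hnr,hor,hrs] rk=25  ker:goq,gos,gqs,hmn,hmo,hno,hoq,hos,hqr,hqs,mno,mnq,mnr,moq,mor,mqr,mqs,nqr,nqs,oqr,oqs,ors,qrs
∂3: piv[egoq,egos,egqs,ehos,ehqs,eoqs,ghmn,ghmo,ghno,gmno,gmnq,gmoq,gmqs,gnqs,goqr,hmor,hoqr,hoqs,hors,hqrs,mnqr] rk=21  ker:goqs,hmno,oqrs
∂1c = 0
c vs im∂2: reduces to 0 ⇒ boundary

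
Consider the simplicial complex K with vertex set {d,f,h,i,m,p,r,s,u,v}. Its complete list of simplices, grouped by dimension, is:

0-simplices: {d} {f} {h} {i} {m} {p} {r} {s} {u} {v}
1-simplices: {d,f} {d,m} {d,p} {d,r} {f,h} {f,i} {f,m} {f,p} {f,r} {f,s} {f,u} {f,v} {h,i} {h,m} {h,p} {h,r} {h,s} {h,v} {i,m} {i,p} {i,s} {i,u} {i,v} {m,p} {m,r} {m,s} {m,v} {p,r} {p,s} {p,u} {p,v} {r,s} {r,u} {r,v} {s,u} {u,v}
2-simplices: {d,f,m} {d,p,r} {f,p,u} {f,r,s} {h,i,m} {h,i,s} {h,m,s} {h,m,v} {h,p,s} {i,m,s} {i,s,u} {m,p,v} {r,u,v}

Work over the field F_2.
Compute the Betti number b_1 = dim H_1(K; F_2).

b_1=15

n_0=10 n_1=36 n_2=13  [Z2]
∂1: piv[df,dm,dp,dr,fh,fi,fs,fu,fv] rk=9  ker:fm,fp,fr,hi,hm,hp,hr,hs,hv,im,ip,is,iu,iv,mp,mr,ms,mv,pr,ps,pu,pv,rs,ru,rv,su,uv
∂2: piv[dfm,dpr,fpu,frs,him,his,hms,hmv,hps,isu,mpv,ruv] rk=12  ker:ims
b_1=(36−9)−12=15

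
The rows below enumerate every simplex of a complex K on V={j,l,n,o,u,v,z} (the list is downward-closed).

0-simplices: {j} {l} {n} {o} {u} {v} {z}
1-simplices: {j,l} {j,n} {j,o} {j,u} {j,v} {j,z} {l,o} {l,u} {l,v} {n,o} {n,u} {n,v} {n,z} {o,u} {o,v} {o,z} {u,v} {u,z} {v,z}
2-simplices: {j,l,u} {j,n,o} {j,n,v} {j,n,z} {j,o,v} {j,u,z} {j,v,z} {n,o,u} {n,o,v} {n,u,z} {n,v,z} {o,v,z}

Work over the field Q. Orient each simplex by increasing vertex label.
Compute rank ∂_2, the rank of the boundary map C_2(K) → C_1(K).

rank∂_2=10

n_0=7 n_1=19 n_2=12  [Q]
∂1: piv[jl,jn,jo,ju,jv,jz] rk=6  ker:lo,lu,lv,no,nu,nv,nz,ou,ov,oz,uv,uz,vz
∂2: piv[jlu,jno,jnv,jnz,jov,juz,jvz,nou,nuz,ovz] rk=10  ker:nov,nvz
rk∂_2=10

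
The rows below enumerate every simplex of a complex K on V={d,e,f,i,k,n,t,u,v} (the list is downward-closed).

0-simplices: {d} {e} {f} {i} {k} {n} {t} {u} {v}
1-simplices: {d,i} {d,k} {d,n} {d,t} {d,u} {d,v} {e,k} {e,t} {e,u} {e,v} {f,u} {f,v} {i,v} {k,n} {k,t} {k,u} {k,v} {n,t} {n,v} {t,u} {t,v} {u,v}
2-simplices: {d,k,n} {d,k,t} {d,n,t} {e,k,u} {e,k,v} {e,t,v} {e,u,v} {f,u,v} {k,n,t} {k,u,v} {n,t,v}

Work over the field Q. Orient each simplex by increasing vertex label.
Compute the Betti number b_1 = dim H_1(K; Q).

n_0=9 n_1=22 n_2=11  [Q]
∂1: piv[di,dk,dn,dt,du,dv,ek,fu] rk=8  ker:et,eu,ev,fv,iv,kn,kt,ku,kv,nt,nv,tu,tv,uv
∂2: piv[dkn,dkt,dnt,eku,ekv,etv,euv,fuv,ntv] rk=9  ker:knt,kuv
b_1=(22−8)−9=5

b_1=5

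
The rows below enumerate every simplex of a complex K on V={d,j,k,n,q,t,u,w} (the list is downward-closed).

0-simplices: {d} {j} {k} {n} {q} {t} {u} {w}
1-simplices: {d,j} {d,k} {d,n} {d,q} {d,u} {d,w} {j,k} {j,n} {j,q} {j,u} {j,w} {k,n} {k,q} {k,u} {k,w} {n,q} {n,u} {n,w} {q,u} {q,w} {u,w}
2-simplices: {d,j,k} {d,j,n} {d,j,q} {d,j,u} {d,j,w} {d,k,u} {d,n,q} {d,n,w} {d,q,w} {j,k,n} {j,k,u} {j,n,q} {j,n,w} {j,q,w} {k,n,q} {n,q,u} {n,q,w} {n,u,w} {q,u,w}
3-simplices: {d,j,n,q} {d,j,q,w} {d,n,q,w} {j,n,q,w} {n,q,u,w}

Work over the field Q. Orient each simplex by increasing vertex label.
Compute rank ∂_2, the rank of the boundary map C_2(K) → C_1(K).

n_0=8 n_1=21 n_2=19 n_3=5  [Q]
∂1: piv[dj,dk,dn,dq,du,dw] rk=6  ker:jk,jn,jq,ju,jw,kn,kq,ku,kw,nq,nu,nw,qu,qw,uw
∂2: piv[djk,djn,djq,dju,djw,dku,dnq,dnw,dqw,jkn,knq,nqu,nuw] rk=13  ker:jku,jnq,jnw,jqw,nqw,quw
∂3: piv[djnq,djqw,dnqw,jnqw,nquw] rk=5
rk∂_2=13

rank∂_2=13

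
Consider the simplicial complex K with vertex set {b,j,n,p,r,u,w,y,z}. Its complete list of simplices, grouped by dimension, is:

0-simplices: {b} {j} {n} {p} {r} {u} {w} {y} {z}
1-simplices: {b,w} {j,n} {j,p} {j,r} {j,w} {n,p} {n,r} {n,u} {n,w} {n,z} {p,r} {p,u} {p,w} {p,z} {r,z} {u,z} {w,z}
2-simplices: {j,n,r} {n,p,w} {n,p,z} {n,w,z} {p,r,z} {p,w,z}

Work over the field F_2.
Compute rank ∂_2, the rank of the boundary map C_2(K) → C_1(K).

rank∂_2=5

n_0=9 n_1=17 n_2=6  [Z2]
∂1: piv[bw,jn,jp,jr,jw,nu,nz] rk=7  ker:np,nr,nw,pr,pu,pw,pz,rz,uz,wz
∂2: piv[jnr,npw,npz,nwz,prz] rk=5  ker:pwz
rk∂_2=5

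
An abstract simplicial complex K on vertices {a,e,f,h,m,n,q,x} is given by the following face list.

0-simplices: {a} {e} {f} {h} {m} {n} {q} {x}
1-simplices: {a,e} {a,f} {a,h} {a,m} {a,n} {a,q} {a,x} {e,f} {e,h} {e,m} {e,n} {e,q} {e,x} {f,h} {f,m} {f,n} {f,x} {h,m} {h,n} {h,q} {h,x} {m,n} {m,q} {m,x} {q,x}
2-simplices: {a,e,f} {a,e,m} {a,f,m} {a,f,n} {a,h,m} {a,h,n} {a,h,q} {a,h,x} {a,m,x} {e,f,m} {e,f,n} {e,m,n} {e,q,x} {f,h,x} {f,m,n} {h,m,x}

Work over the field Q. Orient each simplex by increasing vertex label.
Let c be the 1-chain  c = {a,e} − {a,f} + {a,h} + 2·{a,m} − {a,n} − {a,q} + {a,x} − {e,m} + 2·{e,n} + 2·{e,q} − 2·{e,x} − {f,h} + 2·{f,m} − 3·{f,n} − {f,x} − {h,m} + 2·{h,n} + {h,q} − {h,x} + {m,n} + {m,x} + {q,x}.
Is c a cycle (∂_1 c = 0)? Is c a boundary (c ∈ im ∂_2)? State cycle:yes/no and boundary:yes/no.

n_0=8 n_1=25 n_2=16  [Q]
∂1: piv[ae,af,ah,am,an,aq,ax] rk=7  ker:ef,eh,em,en,eq,ex,fh,fm,fn,fx,hm,hn,hq,hx,mn,mq,mx,qx
∂2: piv[aef,aem,afm,afn,ahm,ahn,ahq,ahx,amx,efn,emn,eqx,fhx] rk=13  ker:efm,fmn,hmx
∂1c = −2·{a} + 2·{f} − {h} + {n} + {q} − {x}

cycle:no boundary:no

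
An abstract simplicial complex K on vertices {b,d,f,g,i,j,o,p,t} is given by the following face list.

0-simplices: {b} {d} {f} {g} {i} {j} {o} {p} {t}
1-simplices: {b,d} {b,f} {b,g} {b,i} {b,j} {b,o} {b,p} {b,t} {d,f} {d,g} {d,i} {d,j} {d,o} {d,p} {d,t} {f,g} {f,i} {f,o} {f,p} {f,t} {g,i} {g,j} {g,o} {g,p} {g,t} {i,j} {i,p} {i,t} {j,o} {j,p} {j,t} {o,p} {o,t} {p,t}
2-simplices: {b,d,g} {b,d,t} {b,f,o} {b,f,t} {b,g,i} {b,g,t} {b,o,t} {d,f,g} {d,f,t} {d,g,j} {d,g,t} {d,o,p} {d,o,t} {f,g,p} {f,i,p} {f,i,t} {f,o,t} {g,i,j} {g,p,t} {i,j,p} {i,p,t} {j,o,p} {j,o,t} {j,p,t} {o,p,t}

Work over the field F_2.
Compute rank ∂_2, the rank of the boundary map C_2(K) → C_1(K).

rank∂_2=21

n_0=9 n_1=34 n_2=25  [Z2]
∂1: piv[bd,bf,bg,bi,bj,bo,bp,bt] rk=8  ker:df,dg,di,dj,do,dp,dt,fg,fi,fo,fp,ft,gi,gj,go,gp,gt,ij,ip,it,jo,jp,jt,op,ot,pt
∂2: piv[bdg,bdt,bfo,bft,bgi,bgt,bot,dfg,dft,dgj,dop,dot,fgp,fip,fit,gij,gpt,ijp,jop,jot,jpt] rk=21  ker:dgt,fot,ipt,opt
rk∂_2=21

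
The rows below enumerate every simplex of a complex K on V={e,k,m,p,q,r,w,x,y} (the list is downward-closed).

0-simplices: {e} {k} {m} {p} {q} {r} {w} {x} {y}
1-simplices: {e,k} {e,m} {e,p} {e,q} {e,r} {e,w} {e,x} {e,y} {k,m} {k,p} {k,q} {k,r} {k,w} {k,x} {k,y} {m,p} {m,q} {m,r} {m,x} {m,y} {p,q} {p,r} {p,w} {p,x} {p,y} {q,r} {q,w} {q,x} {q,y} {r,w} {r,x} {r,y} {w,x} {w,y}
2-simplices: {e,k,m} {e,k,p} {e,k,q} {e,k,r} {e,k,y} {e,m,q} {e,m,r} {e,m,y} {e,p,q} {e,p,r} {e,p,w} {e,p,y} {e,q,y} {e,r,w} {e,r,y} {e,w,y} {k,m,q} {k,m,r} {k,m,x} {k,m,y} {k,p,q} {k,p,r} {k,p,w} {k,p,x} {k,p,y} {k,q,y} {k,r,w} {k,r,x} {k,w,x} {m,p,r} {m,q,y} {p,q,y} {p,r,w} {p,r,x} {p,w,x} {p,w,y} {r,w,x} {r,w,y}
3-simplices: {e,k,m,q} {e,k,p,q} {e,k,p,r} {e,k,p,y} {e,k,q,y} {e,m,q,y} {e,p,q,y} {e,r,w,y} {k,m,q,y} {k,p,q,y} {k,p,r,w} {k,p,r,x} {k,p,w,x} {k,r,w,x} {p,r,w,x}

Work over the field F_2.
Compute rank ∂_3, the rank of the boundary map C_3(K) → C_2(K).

rank∂_3=13

n_0=9 n_1=34 n_2=38 n_3=15  [Z2]
∂1: piv[ek,em,ep,eq,er,ew,ex,ey] rk=8  ker:km,kp,kq,kr,kw,kx,ky,mp,mq,mr,mx,my,pq,pr,pw,px,py,qr,qw,qx,qy,rw,rx,ry,wx,wy
∂2: piv[ekm,ekp,ekq,ekr,eky,emq,emr,emy,epq,epr,epw,epy,eqy,erw,ery,ewy,kmx,kpw,kpx,krx,kwx,mpr] rk=22  ker:kmq,kmr,kmy,kpq,kpr,kpy,kqy,krw,mqy,pqy,prw,prx,pwx,pwy,rwx,rwy
∂3: piv[ekmq,ekpq,ekpr,ekpy,ekqy,emqy,epqy,erwy,kmqy,kprw,kprx,kpwx,krwx] rk=13  ker:kpqy,prwx
rk∂_3=13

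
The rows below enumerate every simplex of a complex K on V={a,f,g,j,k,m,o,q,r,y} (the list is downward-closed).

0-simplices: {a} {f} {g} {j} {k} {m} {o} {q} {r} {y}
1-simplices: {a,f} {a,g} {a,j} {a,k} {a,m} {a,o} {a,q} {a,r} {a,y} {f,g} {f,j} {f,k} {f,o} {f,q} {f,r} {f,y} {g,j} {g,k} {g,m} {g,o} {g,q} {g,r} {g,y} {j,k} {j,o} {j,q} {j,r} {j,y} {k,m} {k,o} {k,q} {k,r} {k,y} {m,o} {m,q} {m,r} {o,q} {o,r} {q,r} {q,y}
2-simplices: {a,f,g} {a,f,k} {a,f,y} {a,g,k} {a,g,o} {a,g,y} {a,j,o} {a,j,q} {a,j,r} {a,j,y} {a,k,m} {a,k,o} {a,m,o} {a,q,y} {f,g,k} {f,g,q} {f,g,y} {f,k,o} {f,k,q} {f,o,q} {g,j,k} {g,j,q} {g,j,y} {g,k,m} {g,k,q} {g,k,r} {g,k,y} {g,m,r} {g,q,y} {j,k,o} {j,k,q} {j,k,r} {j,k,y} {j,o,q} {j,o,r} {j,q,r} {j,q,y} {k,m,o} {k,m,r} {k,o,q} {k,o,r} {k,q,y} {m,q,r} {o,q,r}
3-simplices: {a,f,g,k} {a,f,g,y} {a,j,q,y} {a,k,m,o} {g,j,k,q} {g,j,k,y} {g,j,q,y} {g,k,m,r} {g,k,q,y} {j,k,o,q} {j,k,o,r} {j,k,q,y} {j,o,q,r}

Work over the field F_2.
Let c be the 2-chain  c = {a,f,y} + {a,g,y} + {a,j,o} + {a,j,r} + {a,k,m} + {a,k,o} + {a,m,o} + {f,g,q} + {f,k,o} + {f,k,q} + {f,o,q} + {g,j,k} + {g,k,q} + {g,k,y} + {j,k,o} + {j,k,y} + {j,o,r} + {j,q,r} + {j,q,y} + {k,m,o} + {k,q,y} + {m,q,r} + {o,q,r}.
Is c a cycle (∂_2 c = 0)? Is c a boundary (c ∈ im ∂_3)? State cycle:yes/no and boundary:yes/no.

cycle:no boundary:no

n_0=10 n_1=40 n_2=44 n_3=13  [Z2]
∂1: piv[af,ag,aj,ak,am,ao,aq,ar,ay] rk=9  ker:fg,fj,fk,fo,fq,fr,fy,gj,gk,gm,go,gq,gr,gy,jk,jo,jq,jr,jy,km,ko,kq,kr,ky,mo,mq,mr,oq,or,qr,qy
∂2: piv[afg,afk,afy,agk,ago,agy,ajo,ajq,ajr,ajy,akm,ako,amo,aqy,fgq,fko,fkq,foq,gjk,gjq,gjy,gkm,gkr,gky,gmr,jkr,jor,jqr,mqr] rk=29  ker:fgk,fgy,gkq,gqy,jko,jkq,jky,joq,jqy,kmo,kmr,koq,kor,kqy,oqr
∂3: piv[afgk,afgy,ajqy,akmo,gjkq,gjky,gjqy,gkmr,gkqy,jkoq,jkor,joqr] rk=12  ker:jkqy
∂2c = {a,f} + {a,g} + {a,o} + {a,r} + {f,g} + {f,q} + {f,y} + {g,j} + {g,k} + {j,k} + {j,o} + {j,r} + {k,q} + {k,y} + {m,q} + {m,r} + {q,r}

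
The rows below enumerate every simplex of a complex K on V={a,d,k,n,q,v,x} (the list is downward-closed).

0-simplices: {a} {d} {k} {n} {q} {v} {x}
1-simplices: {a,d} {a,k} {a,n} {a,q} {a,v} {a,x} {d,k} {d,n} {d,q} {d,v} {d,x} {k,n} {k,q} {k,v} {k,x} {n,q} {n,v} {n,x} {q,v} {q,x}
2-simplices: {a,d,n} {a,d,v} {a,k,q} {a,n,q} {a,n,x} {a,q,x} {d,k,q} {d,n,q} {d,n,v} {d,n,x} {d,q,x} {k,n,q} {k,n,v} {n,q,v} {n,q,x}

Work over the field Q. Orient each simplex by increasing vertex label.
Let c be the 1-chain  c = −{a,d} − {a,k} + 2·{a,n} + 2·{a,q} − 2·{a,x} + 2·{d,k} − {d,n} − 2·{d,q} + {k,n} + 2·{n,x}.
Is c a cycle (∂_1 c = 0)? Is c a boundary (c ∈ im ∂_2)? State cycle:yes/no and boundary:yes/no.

cycle:yes boundary:yes

n_0=7 n_1=20 n_2=15  [Q]
∂1: piv[ad,ak,an,aq,av,ax] rk=6  ker:dk,dn,dq,dv,dx,kn,kq,kv,kx,nq,nv,nx,qv,qx
∂2: piv[adn,adv,akq,anq,anx,aqx,dkq,dnq,dnv,dnx,knq,knv,nqv] rk=13  ker:dqx,nqx
∂1c = 0
c vs im∂2: reduces to 0 ⇒ boundary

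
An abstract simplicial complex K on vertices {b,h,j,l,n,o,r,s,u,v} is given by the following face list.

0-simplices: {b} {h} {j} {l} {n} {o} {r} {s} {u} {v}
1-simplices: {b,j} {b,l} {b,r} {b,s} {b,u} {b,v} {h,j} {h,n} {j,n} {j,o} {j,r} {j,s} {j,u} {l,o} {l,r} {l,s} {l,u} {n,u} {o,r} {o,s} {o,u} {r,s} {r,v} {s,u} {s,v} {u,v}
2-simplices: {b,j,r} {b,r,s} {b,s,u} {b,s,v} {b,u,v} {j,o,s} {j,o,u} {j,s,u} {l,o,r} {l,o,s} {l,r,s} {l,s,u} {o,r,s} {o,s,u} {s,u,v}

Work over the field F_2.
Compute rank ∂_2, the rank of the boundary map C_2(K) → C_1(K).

rank∂_2=12

n_0=10 n_1=26 n_2=15  [Z2]
∂1: piv[bj,bl,br,bs,bu,bv,hj,hn,jo] rk=9  ker:jn,jr,js,ju,lo,lr,ls,lu,nu,or,os,ou,rs,rv,su,sv,uv
∂2: piv[bjr,brs,bsu,bsv,buv,jos,jou,jsu,lor,los,lrs,lsu] rk=12  ker:ors,osu,suv
rk∂_2=12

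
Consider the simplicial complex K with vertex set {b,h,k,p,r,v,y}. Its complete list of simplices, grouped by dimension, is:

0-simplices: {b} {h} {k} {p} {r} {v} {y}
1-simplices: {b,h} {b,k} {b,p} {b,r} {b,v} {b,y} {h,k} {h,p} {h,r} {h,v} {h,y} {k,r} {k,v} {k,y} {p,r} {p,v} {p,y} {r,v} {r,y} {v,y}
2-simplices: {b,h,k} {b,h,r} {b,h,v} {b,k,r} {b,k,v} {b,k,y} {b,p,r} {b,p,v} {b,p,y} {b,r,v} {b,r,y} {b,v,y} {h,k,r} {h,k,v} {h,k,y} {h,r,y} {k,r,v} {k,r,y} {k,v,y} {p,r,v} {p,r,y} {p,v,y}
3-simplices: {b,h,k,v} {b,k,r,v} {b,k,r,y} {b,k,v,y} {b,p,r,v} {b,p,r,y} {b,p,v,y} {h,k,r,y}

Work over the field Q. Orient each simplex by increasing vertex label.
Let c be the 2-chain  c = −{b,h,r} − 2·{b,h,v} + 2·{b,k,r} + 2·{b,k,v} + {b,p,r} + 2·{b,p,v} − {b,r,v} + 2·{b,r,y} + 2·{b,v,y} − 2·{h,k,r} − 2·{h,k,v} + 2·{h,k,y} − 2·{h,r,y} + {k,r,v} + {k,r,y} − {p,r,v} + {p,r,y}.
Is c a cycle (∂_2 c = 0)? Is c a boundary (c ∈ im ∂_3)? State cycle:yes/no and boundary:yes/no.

n_0=7 n_1=20 n_2=22 n_3=8  [Q]
∂1: piv[bh,bk,bp,br,bv,by] rk=6  ker:hk,hp,hr,hv,hy,kr,kv,ky,pr,pv,py,rv,ry,vy
∂2: piv[bhk,bhr,bhv,bkr,bkv,bky,bpr,bpv,bpy,brv,bry,bvy,hky] rk=13  ker:hkr,hkv,hry,krv,kry,kvy,prv,pry,pvy
∂3: piv[bhkv,bkrv,bkry,bkvy,bprv,bpry,bpvy,hkry] rk=8
∂2c = −3·{b,h} + 4·{b,k} + 3·{b,p} − {b,r} + {b,v} − 4·{b,y} − 2·{h,k} − {h,r} + 2·{k,r} − {k,v} + {k,y} + {p,r} + 3·{p,v} − {p,y} − {r,v} + 2·{r,y} + 2·{v,y}

cycle:no boundary:no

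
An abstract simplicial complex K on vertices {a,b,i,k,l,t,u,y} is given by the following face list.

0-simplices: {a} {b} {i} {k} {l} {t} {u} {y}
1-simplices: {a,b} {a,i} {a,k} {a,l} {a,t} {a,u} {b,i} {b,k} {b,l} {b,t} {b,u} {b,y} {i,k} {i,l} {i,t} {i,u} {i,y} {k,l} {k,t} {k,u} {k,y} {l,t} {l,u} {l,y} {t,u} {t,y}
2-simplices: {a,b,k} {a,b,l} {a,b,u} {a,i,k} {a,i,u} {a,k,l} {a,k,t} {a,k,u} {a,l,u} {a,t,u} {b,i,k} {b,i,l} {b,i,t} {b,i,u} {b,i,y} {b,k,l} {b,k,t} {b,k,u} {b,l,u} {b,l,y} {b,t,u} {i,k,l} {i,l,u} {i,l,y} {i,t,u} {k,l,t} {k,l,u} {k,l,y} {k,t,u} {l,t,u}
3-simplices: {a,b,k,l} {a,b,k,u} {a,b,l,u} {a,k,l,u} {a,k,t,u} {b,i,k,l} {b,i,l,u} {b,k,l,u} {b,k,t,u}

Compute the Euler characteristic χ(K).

n_0=8 n_1=26 n_2=30 n_3=9
χ=+8−26+30−9=3

χ(K)=3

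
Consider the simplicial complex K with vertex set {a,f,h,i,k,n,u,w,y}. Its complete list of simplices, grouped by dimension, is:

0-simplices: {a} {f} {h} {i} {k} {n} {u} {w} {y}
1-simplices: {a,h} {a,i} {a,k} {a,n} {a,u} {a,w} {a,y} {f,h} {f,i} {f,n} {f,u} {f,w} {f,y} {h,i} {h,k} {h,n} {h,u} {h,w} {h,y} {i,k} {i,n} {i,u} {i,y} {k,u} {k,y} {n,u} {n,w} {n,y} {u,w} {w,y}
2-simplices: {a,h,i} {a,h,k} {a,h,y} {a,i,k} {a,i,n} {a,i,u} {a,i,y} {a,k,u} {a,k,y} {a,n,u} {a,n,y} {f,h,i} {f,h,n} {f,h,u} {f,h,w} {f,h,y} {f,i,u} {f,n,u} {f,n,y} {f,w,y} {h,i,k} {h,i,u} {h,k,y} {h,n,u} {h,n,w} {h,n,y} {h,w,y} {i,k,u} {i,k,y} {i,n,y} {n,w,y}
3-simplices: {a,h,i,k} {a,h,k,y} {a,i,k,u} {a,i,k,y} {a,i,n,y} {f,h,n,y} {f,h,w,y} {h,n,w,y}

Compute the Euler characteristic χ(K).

n_0=9 n_1=30 n_2=31 n_3=8
χ=+9−30+31−8=2

χ(K)=2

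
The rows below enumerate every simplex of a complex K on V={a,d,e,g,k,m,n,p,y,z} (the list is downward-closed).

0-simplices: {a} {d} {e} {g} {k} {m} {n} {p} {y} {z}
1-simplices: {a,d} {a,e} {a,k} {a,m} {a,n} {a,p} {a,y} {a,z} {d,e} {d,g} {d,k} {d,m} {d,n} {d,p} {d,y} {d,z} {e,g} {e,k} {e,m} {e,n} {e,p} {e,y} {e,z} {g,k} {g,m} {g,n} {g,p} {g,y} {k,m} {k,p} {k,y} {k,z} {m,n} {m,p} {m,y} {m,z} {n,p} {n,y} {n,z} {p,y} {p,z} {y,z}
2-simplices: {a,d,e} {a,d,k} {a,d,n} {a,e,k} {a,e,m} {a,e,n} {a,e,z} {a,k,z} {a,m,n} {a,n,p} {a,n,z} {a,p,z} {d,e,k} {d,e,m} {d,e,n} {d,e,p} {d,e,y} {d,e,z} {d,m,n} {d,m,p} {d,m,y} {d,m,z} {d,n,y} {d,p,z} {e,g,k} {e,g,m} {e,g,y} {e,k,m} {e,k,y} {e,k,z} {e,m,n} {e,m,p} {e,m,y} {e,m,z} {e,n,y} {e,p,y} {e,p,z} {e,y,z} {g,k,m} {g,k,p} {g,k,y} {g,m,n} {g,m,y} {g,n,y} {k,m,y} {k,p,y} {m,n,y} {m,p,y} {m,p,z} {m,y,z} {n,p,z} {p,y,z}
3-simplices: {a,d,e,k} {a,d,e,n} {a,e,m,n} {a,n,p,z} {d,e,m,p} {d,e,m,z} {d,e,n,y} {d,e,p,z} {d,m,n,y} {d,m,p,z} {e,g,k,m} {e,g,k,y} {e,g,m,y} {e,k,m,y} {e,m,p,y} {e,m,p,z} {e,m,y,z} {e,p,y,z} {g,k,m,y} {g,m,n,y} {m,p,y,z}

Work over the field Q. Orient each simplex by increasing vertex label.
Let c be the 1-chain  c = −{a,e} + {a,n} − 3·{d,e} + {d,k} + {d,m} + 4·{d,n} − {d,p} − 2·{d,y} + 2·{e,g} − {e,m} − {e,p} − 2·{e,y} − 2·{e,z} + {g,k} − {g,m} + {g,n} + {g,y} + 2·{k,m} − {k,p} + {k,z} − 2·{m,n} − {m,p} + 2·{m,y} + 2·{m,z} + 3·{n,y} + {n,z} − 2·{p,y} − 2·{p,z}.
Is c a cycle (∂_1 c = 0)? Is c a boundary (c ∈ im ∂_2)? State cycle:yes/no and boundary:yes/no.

cycle:yes boundary:yes

n_0=10 n_1=42 n_2=52 n_3=21  [Q]
∂1: piv[ad,ae,ak,am,an,ap,ay,az,dg] rk=9  ker:de,dk,dm,dn,dp,dy,dz,eg,ek,em,en,ep,ey,ez,gk,gm,gn,gp,gy,km,kp,ky,kz,mn,mp,my,mz,np,ny,nz,py,pz,yz
∂2: piv[ade,adk,adn,aek,aem,aen,aez,akz,amn,anp,anz,apz,dem,dep,dey,dez,dmp,dmy,dmz,dny,dpz,egk,egm,egy,ekm,eky,epy,eyz,gkp,gmn,kpy] rk=31  ker:dek,den,dmn,ekz,emn,emp,emy,emz,eny,epz,gkm,gky,gmy,gny,kmy,mny,mpy,mpz,myz,npz,pyz
∂3: piv[adek,aden,aemn,anpz,demp,demz,deny,depz,dmny,dmpz,egkm,egky,egmy,ekmy,empy,emyz,epyz,gmny] rk=18  ker:empz,gkmy,mpyz
∂1c = 0
c vs im∂2: reduces to 0 ⇒ boundary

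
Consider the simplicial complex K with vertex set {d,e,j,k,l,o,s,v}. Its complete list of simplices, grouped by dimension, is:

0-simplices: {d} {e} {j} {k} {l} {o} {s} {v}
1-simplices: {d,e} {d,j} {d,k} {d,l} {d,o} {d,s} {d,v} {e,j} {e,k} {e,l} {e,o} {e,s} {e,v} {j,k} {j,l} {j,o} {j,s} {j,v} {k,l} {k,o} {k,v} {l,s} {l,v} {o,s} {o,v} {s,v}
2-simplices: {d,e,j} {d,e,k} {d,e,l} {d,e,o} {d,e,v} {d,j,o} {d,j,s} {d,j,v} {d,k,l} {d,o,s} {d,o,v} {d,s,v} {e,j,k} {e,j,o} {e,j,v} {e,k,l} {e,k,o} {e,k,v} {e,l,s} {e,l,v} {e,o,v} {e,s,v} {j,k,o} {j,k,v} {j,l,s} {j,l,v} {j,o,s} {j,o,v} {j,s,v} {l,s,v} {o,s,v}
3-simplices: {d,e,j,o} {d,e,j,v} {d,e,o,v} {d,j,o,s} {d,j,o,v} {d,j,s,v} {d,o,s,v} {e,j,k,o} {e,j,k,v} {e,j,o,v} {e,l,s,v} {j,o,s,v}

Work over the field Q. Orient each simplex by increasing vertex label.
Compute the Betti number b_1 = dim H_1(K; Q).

b_1=0

n_0=8 n_1=26 n_2=31 n_3=12  [Q]
∂1: piv[de,dj,dk,dl,do,ds,dv] rk=7  ker:ej,ek,el,eo,es,ev,jk,jl,jo,js,jv,kl,ko,kv,ls,lv,os,ov,sv
∂2: piv[dej,dek,del,deo,dev,djo,djs,djv,dkl,dos,dov,dsv,ejk,eko,ekv,els,elv,esv,jls] rk=19  ker:ejo,ejv,ekl,eov,jko,jkv,jlv,jos,jov,jsv,lsv,osv
∂3: piv[dejo,dejv,deov,djos,djov,djsv,dosv,ejko,ejkv,elsv] rk=10  ker:ejov,josv
b_1=(26−7)−19=0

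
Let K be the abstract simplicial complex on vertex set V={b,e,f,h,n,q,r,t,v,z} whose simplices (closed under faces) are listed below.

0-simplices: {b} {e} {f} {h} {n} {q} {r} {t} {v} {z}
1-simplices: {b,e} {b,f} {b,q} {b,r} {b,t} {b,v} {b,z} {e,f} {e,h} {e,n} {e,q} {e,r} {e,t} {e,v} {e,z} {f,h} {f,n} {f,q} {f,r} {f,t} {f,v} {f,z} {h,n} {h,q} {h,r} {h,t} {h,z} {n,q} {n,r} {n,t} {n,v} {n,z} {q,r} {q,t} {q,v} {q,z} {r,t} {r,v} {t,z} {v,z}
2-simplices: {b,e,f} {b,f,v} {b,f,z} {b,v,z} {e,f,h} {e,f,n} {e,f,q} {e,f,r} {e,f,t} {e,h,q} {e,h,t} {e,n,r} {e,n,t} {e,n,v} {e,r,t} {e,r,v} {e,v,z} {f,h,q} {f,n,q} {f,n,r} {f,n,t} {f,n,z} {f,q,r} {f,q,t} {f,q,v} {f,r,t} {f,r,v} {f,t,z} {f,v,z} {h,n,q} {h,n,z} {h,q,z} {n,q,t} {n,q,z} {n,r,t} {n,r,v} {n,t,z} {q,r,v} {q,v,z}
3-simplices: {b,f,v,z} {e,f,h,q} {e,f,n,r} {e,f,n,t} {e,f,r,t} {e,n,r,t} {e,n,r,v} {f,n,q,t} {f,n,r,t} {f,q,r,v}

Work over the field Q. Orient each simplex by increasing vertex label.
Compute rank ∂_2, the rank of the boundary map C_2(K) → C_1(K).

rank∂_2=27

n_0=10 n_1=40 n_2=39 n_3=10  [Q]
∂1: piv[be,bf,bq,br,bt,bv,bz,eh,en] rk=9  ker:ef,eq,er,et,ev,ez,fh,fn,fq,fr,ft,fv,fz,hn,hq,hr,ht,hz,nq,nr,nt,nv,nz,qr,qt,qv,qz,rt,rv,tz,vz
∂2: piv[bef,bfv,bfz,bvz,efh,efn,efq,efr,eft,ehq,eht,enr,ent,env,ert,erv,evz,fnq,fnz,fqr,fqt,fqv,frv,ftz,hnq,hnz,hqz] rk=27  ker:fhq,fnr,fnt,frt,fvz,nqt,nqz,nrt,nrv,ntz,qrv,qvz
∂3: piv[bfvz,efhq,efnr,efnt,efrt,enrt,enrv,fnqt,fqrv] rk=9  ker:fnrt
rk∂_2=27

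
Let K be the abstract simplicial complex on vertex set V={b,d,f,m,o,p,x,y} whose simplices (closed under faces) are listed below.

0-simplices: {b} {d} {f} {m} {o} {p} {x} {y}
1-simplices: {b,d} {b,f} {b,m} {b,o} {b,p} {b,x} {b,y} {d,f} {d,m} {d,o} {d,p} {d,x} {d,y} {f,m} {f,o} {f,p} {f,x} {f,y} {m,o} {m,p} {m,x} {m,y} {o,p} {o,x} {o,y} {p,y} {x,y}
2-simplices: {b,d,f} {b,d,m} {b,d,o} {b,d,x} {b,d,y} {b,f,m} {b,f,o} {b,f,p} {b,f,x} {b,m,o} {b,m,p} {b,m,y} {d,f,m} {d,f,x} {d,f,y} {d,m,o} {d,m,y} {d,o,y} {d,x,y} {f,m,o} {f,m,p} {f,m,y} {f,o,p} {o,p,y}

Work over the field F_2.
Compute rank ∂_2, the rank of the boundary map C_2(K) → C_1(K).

rank∂_2=17

n_0=8 n_1=27 n_2=24  [Z2]
∂1: piv[bd,bf,bm,bo,bp,bx,by] rk=7  ker:df,dm,do,dp,dx,dy,fm,fo,fp,fx,fy,mo,mp,mx,my,op,ox,oy,py,xy
∂2: piv[bdf,bdm,bdo,bdx,bdy,bfm,bfo,bfp,bfx,bmo,bmp,bmy,dfy,doy,dxy,fop,opy] rk=17  ker:dfm,dfx,dmo,dmy,fmo,fmp,fmy
rk∂_2=17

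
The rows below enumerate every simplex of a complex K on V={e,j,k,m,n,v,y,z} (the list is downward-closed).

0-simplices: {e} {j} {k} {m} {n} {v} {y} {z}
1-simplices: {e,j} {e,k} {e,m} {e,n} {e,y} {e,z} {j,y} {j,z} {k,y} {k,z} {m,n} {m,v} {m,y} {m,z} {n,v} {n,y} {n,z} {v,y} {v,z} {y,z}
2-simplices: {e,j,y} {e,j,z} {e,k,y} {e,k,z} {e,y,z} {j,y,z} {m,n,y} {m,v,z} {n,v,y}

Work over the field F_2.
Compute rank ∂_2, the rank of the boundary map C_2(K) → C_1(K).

rank∂_2=8

n_0=8 n_1=20 n_2=9  [Z2]
∂1: piv[ej,ek,em,en,ey,ez,mv] rk=7  ker:jy,jz,ky,kz,mn,my,mz,nv,ny,nz,vy,vz,yz
∂2: piv[ejy,ejz,eky,ekz,eyz,mny,mvz,nvy] rk=8  ker:jyz
rk∂_2=8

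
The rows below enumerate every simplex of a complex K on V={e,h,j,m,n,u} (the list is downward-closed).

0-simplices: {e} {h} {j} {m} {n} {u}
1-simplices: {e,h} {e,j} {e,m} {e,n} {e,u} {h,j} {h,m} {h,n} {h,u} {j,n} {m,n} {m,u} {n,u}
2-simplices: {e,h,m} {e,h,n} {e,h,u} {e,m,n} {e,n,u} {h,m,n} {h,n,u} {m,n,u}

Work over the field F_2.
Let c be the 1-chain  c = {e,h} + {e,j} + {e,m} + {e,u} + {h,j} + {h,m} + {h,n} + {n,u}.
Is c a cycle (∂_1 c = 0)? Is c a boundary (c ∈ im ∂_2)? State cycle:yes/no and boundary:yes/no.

cycle:yes boundary:no

n_0=6 n_1=13 n_2=8  [Z2]
∂1: piv[eh,ej,em,en,eu] rk=5  ker:hj,hm,hn,hu,jn,mn,mu,nu
∂2: piv[ehm,ehn,ehu,emn,enu,mnu] rk=6  ker:hmn,hnu
∂1c = 0
c vs im∂2: residual ≠ 0 ⇒ not boundary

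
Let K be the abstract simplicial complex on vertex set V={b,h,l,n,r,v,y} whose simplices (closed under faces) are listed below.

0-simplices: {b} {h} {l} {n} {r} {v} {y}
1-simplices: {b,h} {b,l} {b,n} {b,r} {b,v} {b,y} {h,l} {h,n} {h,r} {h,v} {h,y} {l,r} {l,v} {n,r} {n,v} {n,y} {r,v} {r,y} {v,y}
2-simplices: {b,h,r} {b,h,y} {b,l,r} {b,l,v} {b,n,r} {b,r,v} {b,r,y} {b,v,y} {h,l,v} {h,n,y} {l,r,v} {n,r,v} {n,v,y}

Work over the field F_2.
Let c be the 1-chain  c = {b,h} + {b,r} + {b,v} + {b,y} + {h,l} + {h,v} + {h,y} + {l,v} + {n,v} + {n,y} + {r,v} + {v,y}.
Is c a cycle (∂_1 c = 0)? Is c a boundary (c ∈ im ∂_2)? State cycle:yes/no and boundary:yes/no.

cycle:yes boundary:yes

n_0=7 n_1=19 n_2=13  [Z2]
∂1: piv[bh,bl,bn,br,bv,by] rk=6  ker:hl,hn,hr,hv,hy,lr,lv,nr,nv,ny,rv,ry,vy
∂2: piv[bhr,bhy,blr,blv,bnr,brv,bry,bvy,hlv,hny,nrv,nvy] rk=12  ker:lrv
∂1c = 0
c vs im∂2: reduces to 0 ⇒ boundary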